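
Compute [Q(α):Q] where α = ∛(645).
[Q(α):Q] = 3

The minimal polynomial of α is x^3 - 645, irreducible over Q since 645 is not a perfect cube (so x^3 - 645 has no rational root). Hence [Q(α):Q] = deg(m_α) = 3.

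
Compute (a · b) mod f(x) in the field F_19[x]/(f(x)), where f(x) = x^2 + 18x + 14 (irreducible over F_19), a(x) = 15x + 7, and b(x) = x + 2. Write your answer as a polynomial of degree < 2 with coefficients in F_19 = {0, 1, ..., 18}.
a · b ≡ 14x + 13 (mod f(x))

Multiply in F_19[x]: a(x)·b(x) = (15x + 7)·(x + 2) = 15x^2 + 18x + 14. This has degree ≥ 2, so divide by f(x) over F_19: 15x^2 + 18x + 14 = (15)·(x^2 + 18x + 14) + (14x + 13). Hence a·b ≡ 14x + 13 (mod f). (F_19[x]/(f) is a field with 19^2 = 361 elements since f is irreducible of degree 2.)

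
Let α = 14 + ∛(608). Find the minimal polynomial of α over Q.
m_α(x) = x^3 - 42x^2 + 588x - 3352

Set β = α - 14 = ∛(608), so β^3 = 608. Then (α - 14)^3 - 608 = 0, i.e. α is a root of g(x) = (x - 14)^3 - 608 = x^3 - 42x^2 + 588x - 3352. Since g(x) = h(x - 14) where h(x) = x^3 - 608, and h is irreducible over Q (because 608 is not a perfect cube, so h has no rational root, and a monic cubic with no rational root is irreducible), g is also irreducible (irreducibility is preserved under the substitution x → x - 14). Hence m_α(x) = x^3 - 42x^2 + 588x - 3352.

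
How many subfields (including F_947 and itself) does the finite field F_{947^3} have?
F_{947^3} has 2 subfields

The subfields of F_{p^n} are exactly the fields F_{p^d} for d | n (each is the fixed field of the unique index-d subgroup of Gal(F_{p^n}/F_p) ≅ Z/nZ). The divisors of n = 3 are {1, 3}, giving 2 subfields: F_{947^1}, F_{947^3}.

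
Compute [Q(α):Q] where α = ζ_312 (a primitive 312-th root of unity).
[Q(α):Q] = 96

The minimal polynomial of ζ_312 over Q is the 312-th cyclotomic polynomial Φ_312(x), which is irreducible over Q and has degree φ(312) = 96. Hence [Q(α):Q] = φ(312) = 96.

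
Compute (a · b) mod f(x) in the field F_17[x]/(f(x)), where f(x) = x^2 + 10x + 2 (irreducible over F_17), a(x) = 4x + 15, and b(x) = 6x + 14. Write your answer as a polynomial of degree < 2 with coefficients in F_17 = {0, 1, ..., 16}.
a · b ≡ 8x + 9 (mod f(x))

Multiply in F_17[x]: a(x)·b(x) = (4x + 15)·(6x + 14) = 7x^2 + 10x + 6. This has degree ≥ 2, so divide by f(x) over F_17: 7x^2 + 10x + 6 = (7)·(x^2 + 10x + 2) + (8x + 9). Hence a·b ≡ 8x + 9 (mod f). (F_17[x]/(f) is a field with 17^2 = 289 elements since f is irreducible of degree 2.)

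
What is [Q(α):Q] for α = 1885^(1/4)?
[Q(α):Q] = 4

α is a root of x^4 - 1885. By Eisenstein's criterion at the prime p = 5 (which divides the constant term 1885 but p^2 = 25 does not, since 1885 is squarefree), x^4 - 1885 is irreducible over Q. Hence [Q(α):Q] = 4.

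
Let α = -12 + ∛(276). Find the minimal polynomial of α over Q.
m_α(x) = x^3 + 36x^2 + 432x + 1452

Set β = α + 12 = ∛(276), so β^3 = 276. Then (α + 12)^3 - 276 = 0, i.e. α is a root of g(x) = (x + 12)^3 - 276 = x^3 + 36x^2 + 432x + 1452. Since g(x) = h(x + 12) where h(x) = x^3 - 276, and h is irreducible over Q (because 276 is not a perfect cube, so h has no rational root, and a monic cubic with no rational root is irreducible), g is also irreducible (irreducibility is preserved under the substitution x → x + 12). Hence m_α(x) = x^3 + 36x^2 + 432x + 1452.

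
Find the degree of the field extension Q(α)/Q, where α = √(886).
[Q(α):Q] = 2

[Q(α):Q] equals the degree of the minimal polynomial of α. Here α^2 = 886 and x^2 - 886 is irreducible (d = 886 is squarefree, ≠ 1, hence not a square), so deg(m_α) = 2. Thus [Q(α):Q] = 2.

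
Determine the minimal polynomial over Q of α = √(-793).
m_α(x) = x^2 + 793

α satisfies α^2 + 793 = 0, so x^2 + 793 annihilates α. Since d = -793 is squarefree and ≠ 1, it is not a perfect square in Q, so x^2 + 793 has no rational root and is therefore irreducible over Q (a degree-2 polynomial over a field is irreducible iff it has no root). Hence m_α(x) = x^2 + 793.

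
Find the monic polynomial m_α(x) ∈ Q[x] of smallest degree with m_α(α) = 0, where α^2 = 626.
m_α(x) = x^2 - 626

α satisfies α^2 - 626 = 0, so x^2 - 626 annihilates α. Since d = 626 is squarefree and ≠ 1, it is not a perfect square in Q, so x^2 - 626 has no rational root and is therefore irreducible over Q (a degree-2 polynomial over a field is irreducible iff it has no root). Hence m_α(x) = x^2 - 626.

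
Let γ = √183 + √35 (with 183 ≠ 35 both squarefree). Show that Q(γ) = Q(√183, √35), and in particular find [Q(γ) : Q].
[Q(γ) : Q] = 4 (equivalently, Q(γ) = Q(√183, √35))

Obviously Q(γ) ⊆ Q(√183, √35), and [Q(√183, √35):Q] = 4 (since 183, 35 are distinct squarefree integers > 1 with 6405 not a perfect square). To show equality we compute the minimal polynomial of γ. From γ = √183 + √35: γ^2 = 183 + 2√(6405) + 35 = 218 + 2√(6405), so γ^2 - 218 = 2√(6405); squaring, (γ^2 - 218)^2 = 4·6405, i.e. γ^4 - 436γ^2 + 47524 - 25620 = 0, i.e. γ^4 - 436γ^2 + 21904 = 0. So γ is a root of x^4 - 436x^2 + 21904. This polynomial is irreducible over Q: it has no rational root (each ±√183 ± √35 is irrational), and any factorization into two quadratics over Q would force √(6405) ∈ Q (pairing opposite roots) or √183, √35 ∈ Q (other pairings), all impossible. Hence [Q(γ):Q] = 4 = [Q(√183, √35):Q], so Q(γ) = Q(√183, √35).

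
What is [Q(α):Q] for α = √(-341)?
[Q(α):Q] = 2

[Q(α):Q] equals the degree of the minimal polynomial of α. Here α^2 = -341 and x^2 + 341 is irreducible (d = -341 is squarefree, ≠ 1, hence not a square), so deg(m_α) = 2. Thus [Q(α):Q] = 2.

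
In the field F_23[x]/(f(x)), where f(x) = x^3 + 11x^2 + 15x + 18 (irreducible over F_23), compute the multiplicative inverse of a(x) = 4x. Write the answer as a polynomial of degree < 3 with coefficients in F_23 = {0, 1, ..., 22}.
a(x)^(-1) ≡ 15x^2 + 4x + 18 (mod f(x))

Since f is irreducible over F_23, F_23[x]/(f) is a field and a(x) ≠ 0 has an inverse. Apply the extended Euclidean algorithm to f(x) and a(x) in F_23[x]: f(x) = (6x^2 + 20x + 21)·a(x) + (18). The last nonzero remainder is the constant 18 = gcd(f, a) in F_23. Back-substituting through the division chain expresses 18 = s(x)·a(x) + t(x)·f(x) with s(x) ≡ 17x^2 + 3x + 2 (mod f), so (17x^2 + 3x + 2)·a(x) ≡ 18 (mod f). Multiplying by 18^(-1) ≡ 9 in F_23 gives a(x)^(-1) ≡ 9·(17x^2 + 3x + 2) ≡ 15x^2 + 4x + 18 (mod f). Check: (4x)·(15x^2 + 4x + 18) = 14x^3 + 16x^2 + 3x ≡ 1 (mod x^3 + 11x^2 + 15x + 18).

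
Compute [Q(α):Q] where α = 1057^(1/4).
[Q(α):Q] = 4

α is a root of x^4 - 1057. By Eisenstein's criterion at the prime p = 7 (which divides the constant term 1057 but p^2 = 49 does not, since 1057 is squarefree), x^4 - 1057 is irreducible over Q. Hence [Q(α):Q] = 4.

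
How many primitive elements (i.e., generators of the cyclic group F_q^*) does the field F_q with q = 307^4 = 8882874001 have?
There are φ(8882874000) = 1548288000 primitive elements

F_q^* is cyclic of order q - 1 = 8882874000. A cyclic group of order m has exactly φ(m) generators. Here m = 8882874000 = 2^4 · 3^2 · 5^3 · 7 · 11 · 13 · 17 · 29, so the number of primitive elements is φ(8882874000) = 1548288000.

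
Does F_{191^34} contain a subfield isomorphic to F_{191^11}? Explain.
No: F_{191^11} is not a subfield of F_{191^34}

F_{p^m} embeds in F_{p^n} iff m | n. Here 11 ∤ 34 (since 34 = 3·11 + 1 with remainder 1 ≠ 0), so F_{191^11} is not a subfield of F_{191^34}. Equivalently: if it were, the tower law would give 11 = [F_{191^11}:F_191] dividing [F_{191^34}:F_191] = 34, contradiction.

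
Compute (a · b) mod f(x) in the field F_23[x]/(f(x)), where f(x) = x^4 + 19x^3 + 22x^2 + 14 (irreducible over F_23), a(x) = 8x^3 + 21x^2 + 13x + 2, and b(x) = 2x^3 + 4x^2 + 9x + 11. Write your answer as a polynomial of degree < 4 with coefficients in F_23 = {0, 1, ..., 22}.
a · b ≡ 21x^3 + 8x^2 + 10 (mod f(x))

Multiply in F_23[x]: a(x)·b(x) = (8x^3 + 21x^2 + 13x + 2)·(2x^3 + 4x^2 + 9x + 11) = 16x^6 + 5x^5 + 21x^4 + 11x^3 + 11x^2 + 22. This has degree ≥ 4, so divide by f(x) over F_23: 16x^6 + 5x^5 + 21x^4 + 11x^3 + 11x^2 + 22 = (16x^2 + 14)·(x^4 + 19x^3 + 22x^2 + 14) + (21x^3 + 8x^2 + 10). Hence a·b ≡ 21x^3 + 8x^2 + 10 (mod f). (F_23[x]/(f) is a field with 23^4 = 279841 elements since f is irreducible of degree 4.)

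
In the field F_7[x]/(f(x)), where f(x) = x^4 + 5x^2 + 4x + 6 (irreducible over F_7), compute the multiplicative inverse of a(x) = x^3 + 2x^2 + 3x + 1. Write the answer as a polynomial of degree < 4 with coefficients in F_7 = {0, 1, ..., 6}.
a(x)^(-1) ≡ 5x^3 + 2x^2 + 6x + 1 (mod f(x))

Since f is irreducible over F_7, F_7[x]/(f) is a field and a(x) ≠ 0 has an inverse. Apply the extended Euclidean algorithm to f(x) and a(x) in F_7[x]: f(x) = (x + 5)·a(x) + (6x^2 + 2x + 1);  a(x) = (6x + 3)·(6x^2 + 2x + 1) + (5x + 5);  (6x^2 + 2x + 1) = (4x + 2)·(5x + 5) + (5). The last nonzero remainder is the constant 5 = gcd(f, a) in F_7. Back-substituting through the division chain expresses 5 = s(x)·a(x) + t(x)·f(x) with s(x) ≡ 4x^3 + 3x^2 + 2x + 5 (mod f), so (4x^3 + 3x^2 + 2x + 5)·a(x) ≡ 5 (mod f). Multiplying by 5^(-1) ≡ 3 in F_7 gives a(x)^(-1) ≡ 3·(4x^3 + 3x^2 + 2x + 5) ≡ 5x^3 + 2x^2 + 6x + 1 (mod f). Check: (x^3 + 2x^2 + 3x + 1)·(5x^3 + 2x^2 + 6x + 1) = 5x^6 + 5x^5 + 4x^4 + 3x^3 + x^2 + 2x + 1 ≡ 1 (mod x^4 + 5x^2 + 4x + 6).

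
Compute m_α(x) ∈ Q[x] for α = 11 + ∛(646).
m_α(x) = x^3 - 33x^2 + 363x - 1977

Set β = α - 11 = ∛(646), so β^3 = 646. Then (α - 11)^3 - 646 = 0, i.e. α is a root of g(x) = (x - 11)^3 - 646 = x^3 - 33x^2 + 363x - 1977. Since g(x) = h(x - 11) where h(x) = x^3 - 646, and h is irreducible over Q (because 646 is not a perfect cube, so h has no rational root, and a monic cubic with no rational root is irreducible), g is also irreducible (irreducibility is preserved under the substitution x → x - 11). Hence m_α(x) = x^3 - 33x^2 + 363x - 1977.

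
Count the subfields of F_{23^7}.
F_{23^7} has 2 subfields

The subfields of F_{p^n} are exactly the fields F_{p^d} for d | n (each is the fixed field of the unique index-d subgroup of Gal(F_{p^n}/F_p) ≅ Z/nZ). The divisors of n = 7 are {1, 7}, giving 2 subfields: F_{23^1}, F_{23^7}.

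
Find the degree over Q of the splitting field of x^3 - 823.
[K : Q] = 6

The roots of x^3 - 823 are ∛823, ω∛823, ω^2∛823 where ω = e^(2πi/3) is a primitive cube root of unity, so K = Q(∛823, ω). Now [Q(∛823):Q] = 3 (since 823 is not a perfect cube, x^3 - 823 is irreducible) and [Q(ω):Q] = 2. Both 2 and 3 divide [K:Q], and [K:Q] ≤ 3·2 = 6, so [K:Q] = 6. (Equivalently: Q(∛823) ⊂ R but ω ∉ R, so [K : Q(∛823)] = 2.)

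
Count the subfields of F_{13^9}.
F_{13^9} has 3 subfields

The subfields of F_{p^n} are exactly the fields F_{p^d} for d | n (each is the fixed field of the unique index-d subgroup of Gal(F_{p^n}/F_p) ≅ Z/nZ). The divisors of n = 9 are {1, 3, 9}, giving 3 subfields: F_{13^1}, F_{13^3}, F_{13^9}.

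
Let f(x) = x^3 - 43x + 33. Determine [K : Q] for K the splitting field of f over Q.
[K : Q] = 6

By the rational root test, any rational root of the monic integer polynomial f(x) = x^3 - 43x + 33 must be an integer dividing the constant term 33, i.e. one of ±{1, 3, 11, 33}. Evaluating: f(1) = -9, f(-1) = 75, f(3) = -69, f(-3) = 135, f(11) = 891, f(-11) = -825, f(33) = 34551, f(-33) = -34485; none is 0, so f has no rational root and is therefore irreducible over Q (a cubic with no linear factor over a field is irreducible). For an irreducible cubic, the Galois group is A_3 or S_3 according as the discriminant disc(f) = -4a^3 - 27b^2 = -4·(-43)^3 - 27·(33)^2 = 288625 is or is not a square in Q. Here disc(f) = 288625 is not a perfect square in Q, so the Galois group of f over Q is not contained in A_3 and must be all of S_3. The splitting field has degree |S_3| = 6 over Q, so [K : Q] = 6.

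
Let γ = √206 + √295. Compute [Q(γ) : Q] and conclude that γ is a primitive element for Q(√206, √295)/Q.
[Q(γ) : Q] = 4 (equivalently, Q(γ) = Q(√206, √295))

Obviously Q(γ) ⊆ Q(√206, √295), and [Q(√206, √295):Q] = 4 (since 206, 295 are distinct squarefree integers > 1 with 60770 not a perfect square). To show equality we compute the minimal polynomial of γ. From γ = √206 + √295: γ^2 = 206 + 2√(60770) + 295 = 501 + 2√(60770), so γ^2 - 501 = 2√(60770); squaring, (γ^2 - 501)^2 = 4·60770, i.e. γ^4 - 1002γ^2 + 251001 - 243080 = 0, i.e. γ^4 - 1002γ^2 + 7921 = 0. So γ is a root of x^4 - 1002x^2 + 7921. This polynomial is irreducible over Q: it has no rational root (each ±√206 ± √295 is irrational), and any factorization into two quadratics over Q would force √(60770) ∈ Q (pairing opposite roots) or √206, √295 ∈ Q (other pairings), all impossible. Hence [Q(γ):Q] = 4 = [Q(√206, √295):Q], so Q(γ) = Q(√206, √295).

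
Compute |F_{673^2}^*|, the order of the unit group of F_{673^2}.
|F_{673^2}^*| = 452928

F_{673^2} has 673^2 = 452929 elements; its multiplicative group consists of all nonzero elements, so |F_{673^2}^*| = 452929 - 1 = 452928. (It is cyclic since any finite subgroup of the multiplicative group of a field is cyclic.)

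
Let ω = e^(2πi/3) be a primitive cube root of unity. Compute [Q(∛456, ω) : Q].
[Q(∛456, ω) : Q] = 6

[Q(∛456):Q] = 3 (min poly x^3 - 456, irreducible since 456 is not a perfect cube). [Q(ω):Q] = 2 (min poly x^2 + x + 1). Since Q(∛456) ⊂ R and ω ∉ R, we have ω ∉ Q(∛456), so x^2 + x + 1 remains irreducible over Q(∛456) and [Q(∛456, ω) : Q(∛456)] = 2. By the tower law, [Q(∛456, ω) : Q] = 3 · 2 = 6. (In fact Q(∛456, ω) is the splitting field of x^3 - 456 over Q.)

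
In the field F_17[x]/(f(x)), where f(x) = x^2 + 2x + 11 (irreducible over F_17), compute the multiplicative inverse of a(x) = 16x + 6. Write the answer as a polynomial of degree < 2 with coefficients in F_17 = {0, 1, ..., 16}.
a(x)^(-1) ≡ 15x + 1 (mod f(x))

Since f is irreducible over F_17, F_17[x]/(f) is a field and a(x) ≠ 0 has an inverse. Apply the extended Euclidean algorithm to f(x) and a(x) in F_17[x]: f(x) = (16x + 9)·a(x) + (8). The last nonzero remainder is the constant 8 = gcd(f, a) in F_17. Back-substituting through the division chain expresses 8 = s(x)·a(x) + t(x)·f(x) with s(x) ≡ x + 8 (mod f), so (x + 8)·a(x) ≡ 8 (mod f). Multiplying by 8^(-1) ≡ 15 in F_17 gives a(x)^(-1) ≡ 15·(x + 8) ≡ 15x + 1 (mod f). Check: (16x + 6)·(15x + 1) = 2x^2 + 4x + 6 ≡ 1 (mod x^2 + 2x + 11).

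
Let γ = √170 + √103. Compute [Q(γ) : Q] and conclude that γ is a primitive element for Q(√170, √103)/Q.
[Q(γ) : Q] = 4 (equivalently, Q(γ) = Q(√170, √103))

Obviously Q(γ) ⊆ Q(√170, √103), and [Q(√170, √103):Q] = 4 (since 170, 103 are distinct squarefree integers > 1 with 17510 not a perfect square). To show equality we compute the minimal polynomial of γ. From γ = √170 + √103: γ^2 = 170 + 2√(17510) + 103 = 273 + 2√(17510), so γ^2 - 273 = 2√(17510); squaring, (γ^2 - 273)^2 = 4·17510, i.e. γ^4 - 546γ^2 + 74529 - 70040 = 0, i.e. γ^4 - 546γ^2 + 4489 = 0. So γ is a root of x^4 - 546x^2 + 4489. This polynomial is irreducible over Q: it has no rational root (each ±√170 ± √103 is irrational), and any factorization into two quadratics over Q would force √(17510) ∈ Q (pairing opposite roots) or √170, √103 ∈ Q (other pairings), all impossible. Hence [Q(γ):Q] = 4 = [Q(√170, √103):Q], so Q(γ) = Q(√170, √103).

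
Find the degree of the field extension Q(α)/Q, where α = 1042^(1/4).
[Q(α):Q] = 4

α is a root of x^4 - 1042. By Eisenstein's criterion at the prime p = 2 (which divides the constant term 1042 but p^2 = 4 does not, since 1042 is squarefree), x^4 - 1042 is irreducible over Q. Hence [Q(α):Q] = 4.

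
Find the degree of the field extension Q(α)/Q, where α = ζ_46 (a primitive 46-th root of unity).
[Q(α):Q] = 22

The minimal polynomial of ζ_46 over Q is the 46-th cyclotomic polynomial Φ_46(x), which is irreducible over Q and has degree φ(46) = 22. Hence [Q(α):Q] = φ(46) = 22.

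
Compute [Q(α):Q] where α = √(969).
[Q(α):Q] = 2

[Q(α):Q] equals the degree of the minimal polynomial of α. Here α^2 = 969 and x^2 - 969 is irreducible (d = 969 is squarefree, ≠ 1, hence not a square), so deg(m_α) = 2. Thus [Q(α):Q] = 2.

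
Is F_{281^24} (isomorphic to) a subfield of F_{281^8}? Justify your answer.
No: F_{281^24} is not a subfield of F_{281^8}

F_{p^m} embeds in F_{p^n} iff m | n. Here 24 ∤ 8 (since 8 = 0·24 + 8 with remainder 8 ≠ 0), so F_{281^24} is not a subfield of F_{281^8}. Equivalently: if it were, the tower law would give 24 = [F_{281^24}:F_281] dividing [F_{281^8}:F_281] = 8, contradiction.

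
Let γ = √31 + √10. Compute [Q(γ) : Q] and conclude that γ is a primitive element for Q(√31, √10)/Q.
[Q(γ) : Q] = 4 (equivalently, Q(γ) = Q(√31, √10))

Obviously Q(γ) ⊆ Q(√31, √10), and [Q(√31, √10):Q] = 4 (since 31, 10 are distinct squarefree integers > 1 with 310 not a perfect square). To show equality we compute the minimal polynomial of γ. From γ = √31 + √10: γ^2 = 31 + 2√(310) + 10 = 41 + 2√(310), so γ^2 - 41 = 2√(310); squaring, (γ^2 - 41)^2 = 4·310, i.e. γ^4 - 82γ^2 + 1681 - 1240 = 0, i.e. γ^4 - 82γ^2 + 441 = 0. So γ is a root of x^4 - 82x^2 + 441. This polynomial is irreducible over Q: it has no rational root (each ±√31 ± √10 is irrational), and any factorization into two quadratics over Q would force √(310) ∈ Q (pairing opposite roots) or √31, √10 ∈ Q (other pairings), all impossible. Hence [Q(γ):Q] = 4 = [Q(√31, √10):Q], so Q(γ) = Q(√31, √10).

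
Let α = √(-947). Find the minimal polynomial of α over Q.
m_α(x) = x^2 + 947

α satisfies α^2 + 947 = 0, so x^2 + 947 annihilates α. Since d = -947 is squarefree and ≠ 1, it is not a perfect square in Q, so x^2 + 947 has no rational root and is therefore irreducible over Q (a degree-2 polynomial over a field is irreducible iff it has no root). Hence m_α(x) = x^2 + 947.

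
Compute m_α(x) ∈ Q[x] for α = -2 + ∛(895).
m_α(x) = x^3 + 6x^2 + 12x - 887

Set β = α + 2 = ∛(895), so β^3 = 895. Then (α + 2)^3 - 895 = 0, i.e. α is a root of g(x) = (x + 2)^3 - 895 = x^3 + 6x^2 + 12x - 887. Since g(x) = h(x + 2) where h(x) = x^3 - 895, and h is irreducible over Q (because 895 is not a perfect cube, so h has no rational root, and a monic cubic with no rational root is irreducible), g is also irreducible (irreducibility is preserved under the substitution x → x + 2). Hence m_α(x) = x^3 + 6x^2 + 12x - 887.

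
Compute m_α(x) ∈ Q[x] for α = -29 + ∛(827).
m_α(x) = x^3 + 87x^2 + 2523x + 23562

Set β = α + 29 = ∛(827), so β^3 = 827. Then (α + 29)^3 - 827 = 0, i.e. α is a root of g(x) = (x + 29)^3 - 827 = x^3 + 87x^2 + 2523x + 23562. Since g(x) = h(x + 29) where h(x) = x^3 - 827, and h is irreducible over Q (because 827 is not a perfect cube, so h has no rational root, and a monic cubic with no rational root is irreducible), g is also irreducible (irreducibility is preserved under the substitution x → x + 29). Hence m_α(x) = x^3 + 87x^2 + 2523x + 23562.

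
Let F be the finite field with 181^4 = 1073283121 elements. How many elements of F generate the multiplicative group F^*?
There are φ(1073283120) = 226437120 primitive elements

F_q^* is cyclic of order q - 1 = 1073283120. A cyclic group of order m has exactly φ(m) generators. Here m = 1073283120 = 2^4 · 3^2 · 5 · 7 · 13 · 16381, so the number of primitive elements is φ(1073283120) = 226437120.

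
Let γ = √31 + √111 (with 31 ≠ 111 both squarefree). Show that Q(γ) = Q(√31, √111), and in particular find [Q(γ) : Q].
[Q(γ) : Q] = 4 (equivalently, Q(γ) = Q(√31, √111))

Obviously Q(γ) ⊆ Q(√31, √111), and [Q(√31, √111):Q] = 4 (since 31, 111 are distinct squarefree integers > 1 with 3441 not a perfect square). To show equality we compute the minimal polynomial of γ. From γ = √31 + √111: γ^2 = 31 + 2√(3441) + 111 = 142 + 2√(3441), so γ^2 - 142 = 2√(3441); squaring, (γ^2 - 142)^2 = 4·3441, i.e. γ^4 - 284γ^2 + 20164 - 13764 = 0, i.e. γ^4 - 284γ^2 + 6400 = 0. So γ is a root of x^4 - 284x^2 + 6400. This polynomial is irreducible over Q: it has no rational root (each ±√31 ± √111 is irrational), and any factorization into two quadratics over Q would force √(3441) ∈ Q (pairing opposite roots) or √31, √111 ∈ Q (other pairings), all impossible. Hence [Q(γ):Q] = 4 = [Q(√31, √111):Q], so Q(γ) = Q(√31, √111).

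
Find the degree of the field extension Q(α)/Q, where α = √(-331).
[Q(α):Q] = 2

[Q(α):Q] equals the degree of the minimal polynomial of α. Here α^2 = -331 and x^2 + 331 is irreducible (d = -331 is squarefree, ≠ 1, hence not a square), so deg(m_α) = 2. Thus [Q(α):Q] = 2.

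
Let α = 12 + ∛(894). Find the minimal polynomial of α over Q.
m_α(x) = x^3 - 36x^2 + 432x - 2622

Set β = α - 12 = ∛(894), so β^3 = 894. Then (α - 12)^3 - 894 = 0, i.e. α is a root of g(x) = (x - 12)^3 - 894 = x^3 - 36x^2 + 432x - 2622. Since g(x) = h(x - 12) where h(x) = x^3 - 894, and h is irreducible over Q (because 894 is not a perfect cube, so h has no rational root, and a monic cubic with no rational root is irreducible), g is also irreducible (irreducibility is preserved under the substitution x → x - 12). Hence m_α(x) = x^3 - 36x^2 + 432x - 2622.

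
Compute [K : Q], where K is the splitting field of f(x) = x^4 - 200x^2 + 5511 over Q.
[K : Q] = 4

Solving the quadratic in x^2: x^2 = (200 ± √(200^2 - 4·5511))/2 = (200 ± √17956)/2 = (200 ± 134)/2, giving x^2 = 167 or x^2 = 33. So f(x) = (x^2 - 167)(x^2 - 33) and the roots of f are ±√167, ±√33. Hence the splitting field is K = Q(√167, √33). Since 167 and 33 are distinct squarefree integers > 1, their product 5511 is not a perfect square, so √33 ∉ Q(√167). By the tower law [K:Q] = [Q(√167,√33):Q(√167)] · [Q(√167):Q] = 2 · 2 = 4.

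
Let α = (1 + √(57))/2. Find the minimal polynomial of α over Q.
m_α(x) = x^2 - x - 14

From 2α - 1 = √(57), squaring gives (2α - 1)^2 = 57, i.e. 4α^2 - 4α + 1 = 57, so α^2 - α + (1 - 57)/4 = 0. Since 57 ≡ 1 (mod 4), (1 - 57)/4 = -14 ∈ Z. The polynomial x^2 - x - 14 has discriminant 1 - 4·(-14) = 57, which is not a perfect square in Q (d = 57 is squarefree and ≠ 1), so x^2 - x - 14 is irreducible over Q. It is the minimal polynomial of α.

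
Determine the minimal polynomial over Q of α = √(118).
m_α(x) = x^2 - 118

α satisfies α^2 - 118 = 0, so x^2 - 118 annihilates α. Since d = 118 is squarefree and ≠ 1, it is not a perfect square in Q, so x^2 - 118 has no rational root and is therefore irreducible over Q (a degree-2 polynomial over a field is irreducible iff it has no root). Hence m_α(x) = x^2 - 118.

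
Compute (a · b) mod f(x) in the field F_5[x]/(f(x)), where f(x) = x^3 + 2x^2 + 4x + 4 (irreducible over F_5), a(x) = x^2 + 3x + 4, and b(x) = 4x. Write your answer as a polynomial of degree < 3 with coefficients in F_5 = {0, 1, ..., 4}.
a · b ≡ 4x^2 + 4 (mod f(x))

Multiply in F_5[x]: a(x)·b(x) = (x^2 + 3x + 4)·(4x) = 4x^3 + 2x^2 + x. This has degree ≥ 3, so divide by f(x) over F_5: 4x^3 + 2x^2 + x = (4)·(x^3 + 2x^2 + 4x + 4) + (4x^2 + 4). Hence a·b ≡ 4x^2 + 4 (mod f). (F_5[x]/(f) is a field with 5^3 = 125 elements since f is irreducible of degree 3.)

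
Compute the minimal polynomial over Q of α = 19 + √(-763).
m_α(x) = x^2 - 38x + 1124

From α - 19 = √(-763), squaring gives (α - 19)^2 = -763, i.e. α^2 - 38α + 361 = -763, so α^2 - 38α + 1124 = 0. The discriminant of x^2 - 38x + 1124 is (-38)^2 - 4·(1124) = 1444 - 4496 = -3052, and 4·(-763) is not a perfect square in Q since -763 is squarefree and ≠ 1. Hence x^2 - 38x + 1124 is irreducible over Q and is the minimal polynomial of α.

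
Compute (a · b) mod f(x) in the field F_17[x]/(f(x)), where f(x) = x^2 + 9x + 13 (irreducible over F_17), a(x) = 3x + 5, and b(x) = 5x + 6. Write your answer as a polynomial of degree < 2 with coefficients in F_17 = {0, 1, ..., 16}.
a · b ≡ 10x + 5 (mod f(x))

Multiply in F_17[x]: a(x)·b(x) = (3x + 5)·(5x + 6) = 15x^2 + 9x + 13. This has degree ≥ 2, so divide by f(x) over F_17: 15x^2 + 9x + 13 = (15)·(x^2 + 9x + 13) + (10x + 5). Hence a·b ≡ 10x + 5 (mod f). (F_17[x]/(f) is a field with 17^2 = 289 elements since f is irreducible of degree 2.)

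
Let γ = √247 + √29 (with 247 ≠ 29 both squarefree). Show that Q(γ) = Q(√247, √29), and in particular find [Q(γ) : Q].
[Q(γ) : Q] = 4 (equivalently, Q(γ) = Q(√247, √29))

Obviously Q(γ) ⊆ Q(√247, √29), and [Q(√247, √29):Q] = 4 (since 247, 29 are distinct squarefree integers > 1 with 7163 not a perfect square). To show equality we compute the minimal polynomial of γ. From γ = √247 + √29: γ^2 = 247 + 2√(7163) + 29 = 276 + 2√(7163), so γ^2 - 276 = 2√(7163); squaring, (γ^2 - 276)^2 = 4·7163, i.e. γ^4 - 552γ^2 + 76176 - 28652 = 0, i.e. γ^4 - 552γ^2 + 47524 = 0. So γ is a root of x^4 - 552x^2 + 47524. This polynomial is irreducible over Q: it has no rational root (each ±√247 ± √29 is irrational), and any factorization into two quadratics over Q would force √(7163) ∈ Q (pairing opposite roots) or √247, √29 ∈ Q (other pairings), all impossible. Hence [Q(γ):Q] = 4 = [Q(√247, √29):Q], so Q(γ) = Q(√247, √29).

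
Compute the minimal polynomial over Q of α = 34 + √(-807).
m_α(x) = x^2 - 68x + 1963

From α - 34 = √(-807), squaring gives (α - 34)^2 = -807, i.e. α^2 - 68α + 1156 = -807, so α^2 - 68α + 1963 = 0. The discriminant of x^2 - 68x + 1963 is (-68)^2 - 4·(1963) = 4624 - 7852 = -3228, and 4·(-807) is not a perfect square in Q since -807 is squarefree and ≠ 1. Hence x^2 - 68x + 1963 is irreducible over Q and is the minimal polynomial of α.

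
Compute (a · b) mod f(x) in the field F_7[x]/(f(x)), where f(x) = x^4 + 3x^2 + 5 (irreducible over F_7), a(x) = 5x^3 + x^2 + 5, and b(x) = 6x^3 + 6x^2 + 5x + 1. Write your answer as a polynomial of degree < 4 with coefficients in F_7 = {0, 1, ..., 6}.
a · b ≡ 2x^3 + 2x^2 + 6x + 6 (mod f(x))

Multiply in F_7[x]: a(x)·b(x) = (5x^3 + x^2 + 5)·(6x^3 + 6x^2 + 5x + 1) = 2x^6 + x^5 + 3x^4 + 5x^3 + 3x^2 + 4x + 5. This has degree ≥ 4, so divide by f(x) over F_7: 2x^6 + x^5 + 3x^4 + 5x^3 + 3x^2 + 4x + 5 = (2x^2 + x + 4)·(x^4 + 3x^2 + 5) + (2x^3 + 2x^2 + 6x + 6). Hence a·b ≡ 2x^3 + 2x^2 + 6x + 6 (mod f). (F_7[x]/(f) is a field with 7^4 = 2401 elements since f is irreducible of degree 4.)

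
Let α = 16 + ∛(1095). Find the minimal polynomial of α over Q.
m_α(x) = x^3 - 48x^2 + 768x - 5191

Set β = α - 16 = ∛(1095), so β^3 = 1095. Then (α - 16)^3 - 1095 = 0, i.e. α is a root of g(x) = (x - 16)^3 - 1095 = x^3 - 48x^2 + 768x - 5191. Since g(x) = h(x - 16) where h(x) = x^3 - 1095, and h is irreducible over Q (because 1095 is not a perfect cube, so h has no rational root, and a monic cubic with no rational root is irreducible), g is also irreducible (irreducibility is preserved under the substitution x → x - 16). Hence m_α(x) = x^3 - 48x^2 + 768x - 5191.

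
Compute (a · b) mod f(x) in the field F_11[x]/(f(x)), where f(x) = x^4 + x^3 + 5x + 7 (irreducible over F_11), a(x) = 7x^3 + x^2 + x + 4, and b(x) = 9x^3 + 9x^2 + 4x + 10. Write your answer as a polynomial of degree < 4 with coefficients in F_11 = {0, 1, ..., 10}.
a · b ≡ 9x^3 + 4x^2 + 9x + 1 (mod f(x))

Multiply in F_11[x]: a(x)·b(x) = (7x^3 + x^2 + x + 4)·(9x^3 + 9x^2 + 4x + 10) = 8x^6 + 6x^5 + 2x^4 + 9x^3 + 6x^2 + 4x + 7. This has degree ≥ 4, so divide by f(x) over F_11: 8x^6 + 6x^5 + 2x^4 + 9x^3 + 6x^2 + 4x + 7 = (8x^2 + 9x + 4)·(x^4 + x^3 + 5x + 7) + (9x^3 + 4x^2 + 9x + 1). Hence a·b ≡ 9x^3 + 4x^2 + 9x + 1 (mod f). (F_11[x]/(f) is a field with 11^4 = 14641 elements since f is irreducible of degree 4.)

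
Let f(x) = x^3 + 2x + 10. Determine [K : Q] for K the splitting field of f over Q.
[K : Q] = 6

By the rational root test, any rational root of the monic integer polynomial f(x) = x^3 + 2x + 10 must be an integer dividing the constant term 10, i.e. one of ±{1, 2, 5, 10}. Evaluating: f(1) = 13, f(-1) = 7, f(2) = 22, f(-2) = -2, f(5) = 145, f(-5) = -125, f(10) = 1030, f(-10) = -1010; none is 0, so f has no rational root and is therefore irreducible over Q (a cubic with no linear factor over a field is irreducible). For an irreducible cubic, the Galois group is A_3 or S_3 according as the discriminant disc(f) = -4a^3 - 27b^2 = -4·(2)^3 - 27·(10)^2 = -2732 is or is not a square in Q. Here disc(f) = -2732 is not a perfect square in Q, so the Galois group of f over Q is not contained in A_3 and must be all of S_3. The splitting field has degree |S_3| = 6 over Q, so [K : Q] = 6.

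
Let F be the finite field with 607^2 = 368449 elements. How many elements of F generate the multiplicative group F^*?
There are φ(368448) = 115200 primitive elements

F_q^* is cyclic of order q - 1 = 368448. A cyclic group of order m has exactly φ(m) generators. Here m = 368448 = 2^6 · 3 · 19 · 101, so the number of primitive elements is φ(368448) = 115200.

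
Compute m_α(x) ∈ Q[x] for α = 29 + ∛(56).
m_α(x) = x^3 - 87x^2 + 2523x - 24445

Set β = α - 29 = ∛(56), so β^3 = 56. Then (α - 29)^3 - 56 = 0, i.e. α is a root of g(x) = (x - 29)^3 - 56 = x^3 - 87x^2 + 2523x - 24445. Since g(x) = h(x - 29) where h(x) = x^3 - 56, and h is irreducible over Q (because 56 is not a perfect cube, so h has no rational root, and a monic cubic with no rational root is irreducible), g is also irreducible (irreducibility is preserved under the substitution x → x - 29). Hence m_α(x) = x^3 - 87x^2 + 2523x - 24445.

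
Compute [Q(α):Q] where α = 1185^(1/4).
[Q(α):Q] = 4

α is a root of x^4 - 1185. By Eisenstein's criterion at the prime p = 3 (which divides the constant term 1185 but p^2 = 9 does not, since 1185 is squarefree), x^4 - 1185 is irreducible over Q. Hence [Q(α):Q] = 4.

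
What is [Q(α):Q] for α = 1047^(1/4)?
[Q(α):Q] = 4

α is a root of x^4 - 1047. By Eisenstein's criterion at the prime p = 3 (which divides the constant term 1047 but p^2 = 9 does not, since 1047 is squarefree), x^4 - 1047 is irreducible over Q. Hence [Q(α):Q] = 4.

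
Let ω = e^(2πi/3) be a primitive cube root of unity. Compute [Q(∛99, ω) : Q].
[Q(∛99, ω) : Q] = 6

[Q(∛99):Q] = 3 (min poly x^3 - 99, irreducible since 99 is not a perfect cube). [Q(ω):Q] = 2 (min poly x^2 + x + 1). Since Q(∛99) ⊂ R and ω ∉ R, we have ω ∉ Q(∛99), so x^2 + x + 1 remains irreducible over Q(∛99) and [Q(∛99, ω) : Q(∛99)] = 2. By the tower law, [Q(∛99, ω) : Q] = 3 · 2 = 6. (In fact Q(∛99, ω) is the splitting field of x^3 - 99 over Q.)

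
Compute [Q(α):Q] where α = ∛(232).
[Q(α):Q] = 3

The minimal polynomial of α is x^3 - 232, irreducible over Q since 232 is not a perfect cube (so x^3 - 232 has no rational root). Hence [Q(α):Q] = deg(m_α) = 3.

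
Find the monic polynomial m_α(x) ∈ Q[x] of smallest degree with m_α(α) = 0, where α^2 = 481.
m_α(x) = x^2 - 481

α satisfies α^2 - 481 = 0, so x^2 - 481 annihilates α. Since d = 481 is squarefree and ≠ 1, it is not a perfect square in Q, so x^2 - 481 has no rational root and is therefore irreducible over Q (a degree-2 polynomial over a field is irreducible iff it has no root). Hence m_α(x) = x^2 - 481.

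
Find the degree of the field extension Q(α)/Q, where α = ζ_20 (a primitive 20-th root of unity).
[Q(α):Q] = 8

The minimal polynomial of ζ_20 over Q is the 20-th cyclotomic polynomial Φ_20(x), which is irreducible over Q and has degree φ(20) = 8. Hence [Q(α):Q] = φ(20) = 8.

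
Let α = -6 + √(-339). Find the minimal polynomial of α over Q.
m_α(x) = x^2 + 12x + 375

From α + 6 = √(-339), squaring gives (α + 6)^2 = -339, i.e. α^2 + 12α + 36 = -339, so α^2 + 12α + 375 = 0. The discriminant of x^2 + 12x + 375 is (12)^2 - 4·(375) = 144 - 1500 = -1356, and 4·(-339) is not a perfect square in Q since -339 is squarefree and ≠ 1. Hence x^2 + 12x + 375 is irreducible over Q and is the minimal polynomial of α.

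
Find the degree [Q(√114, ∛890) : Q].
[Q(√114, ∛890) : Q] = 6

Let L = Q(√114, ∛890). Since Q(√114) ⊂ L and [Q(√114):Q] = 2, the tower law gives 2 | [L:Q]. Likewise Q(∛890) ⊂ L with [Q(∛890):Q] = 3 (because 890 is not a perfect cube), so 3 | [L:Q]. As gcd(2,3) = 1, [L:Q] is divisible by 6. Conversely L is generated over Q by √114 and ∛890, so [L:Q] ≤ 2·3 = 6. Therefore [Q(√114, ∛890) : Q] = 6.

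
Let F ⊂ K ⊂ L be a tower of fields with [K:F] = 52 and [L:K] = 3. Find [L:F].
[L:F] = 156

The tower law says that for any tower of field extensions F ⊂ K ⊂ L with finite degrees, [L:F] = [L:K] · [K:F]. Here this gives [L:F] = 3 · 52 = 156.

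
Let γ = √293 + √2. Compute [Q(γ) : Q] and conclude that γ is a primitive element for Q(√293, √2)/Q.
[Q(γ) : Q] = 4 (equivalently, Q(γ) = Q(√293, √2))

Obviously Q(γ) ⊆ Q(√293, √2), and [Q(√293, √2):Q] = 4 (since 293, 2 are distinct squarefree integers > 1 with 586 not a perfect square). To show equality we compute the minimal polynomial of γ. From γ = √293 + √2: γ^2 = 293 + 2√(586) + 2 = 295 + 2√(586), so γ^2 - 295 = 2√(586); squaring, (γ^2 - 295)^2 = 4·586, i.e. γ^4 - 590γ^2 + 87025 - 2344 = 0, i.e. γ^4 - 590γ^2 + 84681 = 0. So γ is a root of x^4 - 590x^2 + 84681. This polynomial is irreducible over Q: it has no rational root (each ±√293 ± √2 is irrational), and any factorization into two quadratics over Q would force √(586) ∈ Q (pairing opposite roots) or √293, √2 ∈ Q (other pairings), all impossible. Hence [Q(γ):Q] = 4 = [Q(√293, √2):Q], so Q(γ) = Q(√293, √2).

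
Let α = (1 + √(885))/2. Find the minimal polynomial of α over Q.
m_α(x) = x^2 - x - 221

From 2α - 1 = √(885), squaring gives (2α - 1)^2 = 885, i.e. 4α^2 - 4α + 1 = 885, so α^2 - α + (1 - 885)/4 = 0. Since 885 ≡ 1 (mod 4), (1 - 885)/4 = -221 ∈ Z. The polynomial x^2 - x - 221 has discriminant 1 - 4·(-221) = 885, which is not a perfect square in Q (d = 885 is squarefree and ≠ 1), so x^2 - x - 221 is irreducible over Q. It is the minimal polynomial of α.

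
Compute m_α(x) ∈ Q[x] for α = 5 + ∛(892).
m_α(x) = x^3 - 15x^2 + 75x - 1017

Set β = α - 5 = ∛(892), so β^3 = 892. Then (α - 5)^3 - 892 = 0, i.e. α is a root of g(x) = (x - 5)^3 - 892 = x^3 - 15x^2 + 75x - 1017. Since g(x) = h(x - 5) where h(x) = x^3 - 892, and h is irreducible over Q (because 892 is not a perfect cube, so h has no rational root, and a monic cubic with no rational root is irreducible), g is also irreducible (irreducibility is preserved under the substitution x → x - 5). Hence m_α(x) = x^3 - 15x^2 + 75x - 1017.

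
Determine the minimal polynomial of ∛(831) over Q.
m_α(x) = x^3 - 831

α satisfies α^3 = 831, so x^3 - 831 annihilates α. By the rational root test, a rational root p/q (in lowest terms) of x^3 - 831 would satisfy p^3 = 831 q^3, forcing q = 1 and p^3 = 831; but 831 is not a perfect cube, contradiction. A monic cubic over Q with no rational root is irreducible (any nontrivial factorization would include a linear factor). Hence x^3 - 831 is the minimal polynomial of α, and in particular [Q(α):Q] = 3.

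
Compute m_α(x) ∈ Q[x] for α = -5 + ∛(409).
m_α(x) = x^3 + 15x^2 + 75x - 284

Set β = α + 5 = ∛(409), so β^3 = 409. Then (α + 5)^3 - 409 = 0, i.e. α is a root of g(x) = (x + 5)^3 - 409 = x^3 + 15x^2 + 75x - 284. Since g(x) = h(x + 5) where h(x) = x^3 - 409, and h is irreducible over Q (because 409 is not a perfect cube, so h has no rational root, and a monic cubic with no rational root is irreducible), g is also irreducible (irreducibility is preserved under the substitution x → x + 5). Hence m_α(x) = x^3 + 15x^2 + 75x - 284.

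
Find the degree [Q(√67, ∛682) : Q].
[Q(√67, ∛682) : Q] = 6

Let L = Q(√67, ∛682). Since Q(√67) ⊂ L and [Q(√67):Q] = 2, the tower law gives 2 | [L:Q]. Likewise Q(∛682) ⊂ L with [Q(∛682):Q] = 3 (because 682 is not a perfect cube), so 3 | [L:Q]. As gcd(2,3) = 1, [L:Q] is divisible by 6. Conversely L is generated over Q by √67 and ∛682, so [L:Q] ≤ 2·3 = 6. Therefore [Q(√67, ∛682) : Q] = 6.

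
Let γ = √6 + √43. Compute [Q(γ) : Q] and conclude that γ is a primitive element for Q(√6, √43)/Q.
[Q(γ) : Q] = 4 (equivalently, Q(γ) = Q(√6, √43))

Obviously Q(γ) ⊆ Q(√6, √43), and [Q(√6, √43):Q] = 4 (since 6, 43 are distinct squarefree integers > 1 with 258 not a perfect square). To show equality we compute the minimal polynomial of γ. From γ = √6 + √43: γ^2 = 6 + 2√(258) + 43 = 49 + 2√(258), so γ^2 - 49 = 2√(258); squaring, (γ^2 - 49)^2 = 4·258, i.e. γ^4 - 98γ^2 + 2401 - 1032 = 0, i.e. γ^4 - 98γ^2 + 1369 = 0. So γ is a root of x^4 - 98x^2 + 1369. This polynomial is irreducible over Q: it has no rational root (each ±√6 ± √43 is irrational), and any factorization into two quadratics over Q would force √(258) ∈ Q (pairing opposite roots) or √6, √43 ∈ Q (other pairings), all impossible. Hence [Q(γ):Q] = 4 = [Q(√6, √43):Q], so Q(γ) = Q(√6, √43).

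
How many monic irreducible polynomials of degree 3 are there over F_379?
There are 18146520 monic irreducible polynomials of degree 3 over F_379

Each element of F_{379^3} that lies in no proper subfield is a root of exactly one monic irreducible of degree 3 over F_379, and each such polynomial has 3 distinct roots in F_{379^3}. By Möbius inversion the count is N_379(3) = (1/3) Σ_{d|3} μ(3/d) · 379^d = (1/3)(μ(3)·379^1 + μ(1)·379^3) = 54439560/3 = 18146520.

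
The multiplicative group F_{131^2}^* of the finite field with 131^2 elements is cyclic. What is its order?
|F_{131^2}^*| = 17160

F_{131^2} has 131^2 = 17161 elements; its multiplicative group consists of all nonzero elements, so |F_{131^2}^*| = 17161 - 1 = 17160. (It is cyclic since any finite subgroup of the multiplicative group of a field is cyclic.)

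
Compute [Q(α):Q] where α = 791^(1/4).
[Q(α):Q] = 4

α is a root of x^4 - 791. By Eisenstein's criterion at the prime p = 7 (which divides the constant term 791 but p^2 = 49 does not, since 791 is squarefree), x^4 - 791 is irreducible over Q. Hence [Q(α):Q] = 4.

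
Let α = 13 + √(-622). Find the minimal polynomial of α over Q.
m_α(x) = x^2 - 26x + 791

From α - 13 = √(-622), squaring gives (α - 13)^2 = -622, i.e. α^2 - 26α + 169 = -622, so α^2 - 26α + 791 = 0. The discriminant of x^2 - 26x + 791 is (-26)^2 - 4·(791) = 676 - 3164 = -2488, and 4·(-622) is not a perfect square in Q since -622 is squarefree and ≠ 1. Hence x^2 - 26x + 791 is irreducible over Q and is the minimal polynomial of α.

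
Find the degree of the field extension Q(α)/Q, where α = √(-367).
[Q(α):Q] = 2

[Q(α):Q] equals the degree of the minimal polynomial of α. Here α^2 = -367 and x^2 + 367 is irreducible (d = -367 is squarefree, ≠ 1, hence not a square), so deg(m_α) = 2. Thus [Q(α):Q] = 2.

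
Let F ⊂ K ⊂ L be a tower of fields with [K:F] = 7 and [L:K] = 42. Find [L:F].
[L:F] = 294

The tower law says that for any tower of field extensions F ⊂ K ⊂ L with finite degrees, [L:F] = [L:K] · [K:F]. Here this gives [L:F] = 42 · 7 = 294.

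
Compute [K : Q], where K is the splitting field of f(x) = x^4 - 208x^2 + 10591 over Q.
[K : Q] = 4

Solving the quadratic in x^2: x^2 = (208 ± √(208^2 - 4·10591))/2 = (208 ± √900)/2 = (208 ± 30)/2, giving x^2 = 89 or x^2 = 119. So f(x) = (x^2 - 89)(x^2 - 119) and the roots of f are ±√89, ±√119. Hence the splitting field is K = Q(√89, √119). Since 89 and 119 are distinct squarefree integers > 1, their product 10591 is not a perfect square, so √119 ∉ Q(√89). By the tower law [K:Q] = [Q(√89,√119):Q(√89)] · [Q(√89):Q] = 2 · 2 = 4.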